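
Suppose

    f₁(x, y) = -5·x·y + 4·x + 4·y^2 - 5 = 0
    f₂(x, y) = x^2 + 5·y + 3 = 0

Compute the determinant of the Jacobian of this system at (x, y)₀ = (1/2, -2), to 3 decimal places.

J = [[-5·y + 4, -5·x + 8·y], [2·x, 5]].
At the point, J = [[14.000, -18.500], [1.000, 5.000]].
det J = 88.500.

88.500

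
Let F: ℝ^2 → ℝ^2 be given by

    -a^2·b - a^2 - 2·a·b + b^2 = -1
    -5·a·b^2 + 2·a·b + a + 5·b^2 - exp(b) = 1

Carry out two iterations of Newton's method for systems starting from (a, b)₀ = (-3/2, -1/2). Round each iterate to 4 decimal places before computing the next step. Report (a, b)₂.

At (-3/2, -1/2): F = (-1.3750, 1.518469).
Jacobian J = [[-2·a·b - 2·a - 2·b, -a^2 - 2·a + 2·b], [-5·b^2 + 2·b + 1, -10·a·b + 2·a + 10·b - exp(b)]].
At the point, J = [[2.5000, -0.2500], [-1.2500, -16.106531]] (det J = -40.578827).
Solving J·Δ = −F gives Δ = (0.5551, 0.0512).
Then the next iterate is (a, b)₁ = (-0.9449, -0.4488).
Round to (-0.9449, -0.4488) and repeat: F = (-0.138852, 0.223571), J = [[1.939258, 0.099364], [-0.904707, -11.256905]].
Δ = (0.0709, 0.0142), so (a, b)₂ = (-0.8740, -0.4346).

(-0.8740, -0.4346)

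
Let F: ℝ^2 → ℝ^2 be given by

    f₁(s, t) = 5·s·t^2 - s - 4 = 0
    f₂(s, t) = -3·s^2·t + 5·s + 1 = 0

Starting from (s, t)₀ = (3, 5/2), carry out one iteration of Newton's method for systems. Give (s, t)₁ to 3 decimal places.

At (3, 5/2): F = (86.750, -51.500).
Jacobian J = [[5·t^2 - 1, 10·s·t], [-6·s·t + 5, -3·s^2]].
At the point, J = [[30.250, 75.000], [-40.000, -27.000]] (det J = 2183.250).
Solving J·Δ = −F gives Δ = (-0.696, -0.876).
Then the next iterate is (s, t)₁ = (2.304, 1.624).

(2.304, 1.624)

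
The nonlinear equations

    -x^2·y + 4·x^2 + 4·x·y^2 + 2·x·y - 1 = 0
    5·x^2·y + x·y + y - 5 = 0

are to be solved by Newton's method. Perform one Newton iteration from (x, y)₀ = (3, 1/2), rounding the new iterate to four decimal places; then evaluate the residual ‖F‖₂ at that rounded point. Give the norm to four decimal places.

9.3705

At (3, 1/2): F = (36.5000, 19.5000).
Jacobian J = [[-2·x·y + 8·x + 4·y^2 + 2·y, -x^2 + 8·x·y + 2·x], [10·x·y + y, 5·x^2 + x + 1]].
At the point, J = [[23.0000, 9.0000], [15.5000, 49.0000]] (det J = 987.5000).
Solving J·Δ = −F gives Δ = (-1.6334, 0.1187).
Then the next iterate is (x, y)₁ = (1.3666, 0.6187).
Re-evaluating at (1.3666, 0.6187): F = (9.098413, 2.241622), so ‖F‖₂ = 9.3705.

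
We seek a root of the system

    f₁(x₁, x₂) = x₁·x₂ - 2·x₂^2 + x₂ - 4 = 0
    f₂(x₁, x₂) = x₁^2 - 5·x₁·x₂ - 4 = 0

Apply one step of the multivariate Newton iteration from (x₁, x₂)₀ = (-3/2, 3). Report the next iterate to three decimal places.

(-1.090, 1.219)

At (-3/2, 3): F = (-23.500, 20.750).
Jacobian J = [[x₂, x₁ - 4·x₂ + 1], [2·x₁ - 5·x₂, -5·x₁]].
At the point, J = [[3.000, -12.500], [-18.000, 7.500]] (det J = -202.500).
Solving J·Δ = −F gives Δ = (0.410, -1.781).
Then the next iterate is (x₁, x₂)₁ = (-1.090, 1.219).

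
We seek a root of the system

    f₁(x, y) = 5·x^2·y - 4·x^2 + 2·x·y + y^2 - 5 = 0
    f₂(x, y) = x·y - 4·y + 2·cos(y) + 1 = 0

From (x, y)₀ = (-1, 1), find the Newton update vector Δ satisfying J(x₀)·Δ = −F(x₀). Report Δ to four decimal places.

(9.6023, 1.0000)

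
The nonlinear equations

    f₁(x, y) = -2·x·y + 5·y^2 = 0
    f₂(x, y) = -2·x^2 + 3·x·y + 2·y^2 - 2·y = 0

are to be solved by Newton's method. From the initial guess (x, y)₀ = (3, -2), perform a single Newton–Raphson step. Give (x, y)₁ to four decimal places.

(1.6102, -0.9831)

At (3, -2): F = (32.0000, -24.0000).
Jacobian J = [[-2·y, -2·x + 10·y], [-4·x + 3·y, 3·x + 4·y - 2]].
At the point, J = [[4.0000, -26.0000], [-18.0000, -1.0000]] (det J = -472.0000).
Solving J·Δ = −F gives Δ = (-1.3898, 1.0169).
Then the next iterate is (x, y)₁ = (1.6102, -0.9831).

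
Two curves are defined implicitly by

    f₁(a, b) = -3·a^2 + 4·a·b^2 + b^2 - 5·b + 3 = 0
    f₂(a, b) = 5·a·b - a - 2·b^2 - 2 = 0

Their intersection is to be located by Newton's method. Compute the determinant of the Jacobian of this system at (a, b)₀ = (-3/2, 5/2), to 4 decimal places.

-250.0000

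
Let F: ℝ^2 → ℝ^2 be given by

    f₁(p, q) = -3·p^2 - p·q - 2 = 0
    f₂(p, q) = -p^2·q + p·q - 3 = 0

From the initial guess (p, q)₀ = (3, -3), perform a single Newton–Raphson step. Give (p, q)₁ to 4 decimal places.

At (3, -3): F = (-20.0000, 15.0000).
Jacobian J = [[-6·p - q, -p], [-2·p·q + q, -p^2 + p]].
At the point, J = [[-15.0000, -3.0000], [15.0000, -6.0000]] (det J = 135.0000).
Solving J·Δ = −F gives Δ = (-1.2222, -0.5556).
Then the next iterate is (p, q)₁ = (1.7778, -3.5556).

(1.7778, -3.5556)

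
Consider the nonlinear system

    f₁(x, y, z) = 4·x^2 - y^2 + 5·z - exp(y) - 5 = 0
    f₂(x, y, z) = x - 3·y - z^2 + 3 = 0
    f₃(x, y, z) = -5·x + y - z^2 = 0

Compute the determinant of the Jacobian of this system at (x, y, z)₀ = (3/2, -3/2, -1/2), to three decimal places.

J = [[8·x, -2·y - exp(y), 5], [1, -3, -2·z], [-5, 1, -2·z]].
At the point, J = [[12.000, 2.77687, 5.000], [1.000, -3.000, 1.000], [-5.000, 1.000, 1.000]].
det J = -134.661.

-134.661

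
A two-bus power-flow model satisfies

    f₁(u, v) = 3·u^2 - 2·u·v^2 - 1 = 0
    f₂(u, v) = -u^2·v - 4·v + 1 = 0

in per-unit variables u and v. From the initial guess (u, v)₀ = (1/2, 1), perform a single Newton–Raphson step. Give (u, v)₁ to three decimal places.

(0.310, 0.280)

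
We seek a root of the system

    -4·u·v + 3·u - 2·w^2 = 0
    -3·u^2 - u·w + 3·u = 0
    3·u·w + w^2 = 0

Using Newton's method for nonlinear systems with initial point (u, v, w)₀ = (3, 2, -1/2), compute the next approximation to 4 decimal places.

(1.7988, 1.2599, -0.1940)

At (3, 2, -1/2): F = (-15.5000, -16.5000, -4.2500).
Jacobian J = [[-4·v + 3, -4·u, -4·w], [-6·u - w + 3, 0, -u], [3·w, 0, 3·u + 2·w]].
At the point, J = [[-5.0000, -12.0000, 2.0000], [-14.5000, 0.0000, -3.0000], [-1.5000, 0.0000, 8.0000]] (det J = -1446.0000).
Solving J·Δ = −F gives Δ = (-1.2012, -0.7401, 0.3060).
Then the next iterate is (u, v, w)₁ = (1.7988, 1.2599, -0.1940).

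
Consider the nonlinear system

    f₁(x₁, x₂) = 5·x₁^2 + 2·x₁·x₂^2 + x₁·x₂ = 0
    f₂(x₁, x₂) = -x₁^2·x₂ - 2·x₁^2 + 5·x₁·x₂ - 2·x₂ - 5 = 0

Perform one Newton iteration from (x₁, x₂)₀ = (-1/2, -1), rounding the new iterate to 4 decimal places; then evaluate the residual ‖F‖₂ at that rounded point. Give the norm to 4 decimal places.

At (-1/2, -1): F = (0.7500, -0.7500).
Jacobian J = [[10·x₁ + 2·x₂^2 + x₂, 4·x₁·x₂ + x₁], [-2·x₁·x₂ - 4·x₁ + 5·x₂, -x₁^2 + 5·x₁ - 2]].
At the point, J = [[-4.0000, 1.5000], [-4.0000, -4.7500]] (det J = 25.0000).
Solving J·Δ = −F gives Δ = (0.0975, -0.2400).
Then the next iterate is (x₁, x₂)₁ = (-0.4025, -1.2400).
Re-evaluating at (-0.4025, -1.2400): F = (0.071363, -0.147625), so ‖F‖₂ = 0.1640.

0.1640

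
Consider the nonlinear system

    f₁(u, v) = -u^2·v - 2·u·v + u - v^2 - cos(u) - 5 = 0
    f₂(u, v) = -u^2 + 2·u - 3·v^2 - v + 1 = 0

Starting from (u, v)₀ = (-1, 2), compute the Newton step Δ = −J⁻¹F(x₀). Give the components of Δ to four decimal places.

(-6.3410, -3.1818)

At (-1, 2): F = (-8.540302, -16.0000).
Jacobian J = [[-2·u·v - 2·v + sin(u) + 1, -u^2 - 2·u - 2·v], [-2·u + 2, -6·v - 1]].
At the point, J = [[0.158529, -3.0000], [4.0000, -13.0000]] (det J = 9.939123).
Solving J·Δ = −F gives Δ = (-6.3410, -3.1818).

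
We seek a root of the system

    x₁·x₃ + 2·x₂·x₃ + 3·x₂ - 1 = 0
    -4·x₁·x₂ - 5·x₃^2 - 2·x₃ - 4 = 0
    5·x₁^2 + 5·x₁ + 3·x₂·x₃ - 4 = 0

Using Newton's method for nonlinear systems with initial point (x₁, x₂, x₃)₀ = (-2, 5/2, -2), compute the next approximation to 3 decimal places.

(-3.158, 2.880, -2.812)

At (-2, 5/2, -2): F = (0.500, 0.000, -9.000).
Jacobian J = [[x₃, 2·x₃ + 3, x₁ + 2·x₂], [-4·x₂, -4·x₁, -10·x₃ - 2], [10·x₁ + 5, 3·x₃, 3·x₂]].
At the point, J = [[-2.000, -1.000, 3.000], [-10.000, 8.000, 18.000], [-15.000, -6.000, 7.500]] (det J = 399.000).
Solving J·Δ = −F gives Δ = (-1.158, 0.380, -0.812).
Then the next iterate is (x₁, x₂, x₃)₁ = (-3.158, 2.880, -2.812).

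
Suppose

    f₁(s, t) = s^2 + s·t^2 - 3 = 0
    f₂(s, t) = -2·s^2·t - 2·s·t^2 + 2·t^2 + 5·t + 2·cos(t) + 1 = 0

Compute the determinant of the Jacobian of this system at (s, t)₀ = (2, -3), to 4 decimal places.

J = [[2·s + t^2, 2·s·t], [-4·s·t - 2·t^2, -2·s^2 - 4·s·t + 4·t - 2·sin(t) + 5]].
At the point, J = [[13.0000, -12.0000], [6.0000, 9.282240]].
det J = 192.6691.

192.6691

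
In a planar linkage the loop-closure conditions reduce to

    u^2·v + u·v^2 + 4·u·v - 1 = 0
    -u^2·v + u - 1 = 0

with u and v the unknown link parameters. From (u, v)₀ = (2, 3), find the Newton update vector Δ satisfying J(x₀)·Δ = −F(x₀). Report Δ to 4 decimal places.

(-0.3939, -1.6667)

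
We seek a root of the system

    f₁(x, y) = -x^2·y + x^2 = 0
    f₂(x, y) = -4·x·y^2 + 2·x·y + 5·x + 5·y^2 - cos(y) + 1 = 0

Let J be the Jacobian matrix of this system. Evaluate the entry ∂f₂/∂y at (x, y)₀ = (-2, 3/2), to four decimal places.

∂f₂/∂y = -8·x·y + 2·x + 10·y + sin(y).
At (-2, 3/2) this is 35.9975.

35.9975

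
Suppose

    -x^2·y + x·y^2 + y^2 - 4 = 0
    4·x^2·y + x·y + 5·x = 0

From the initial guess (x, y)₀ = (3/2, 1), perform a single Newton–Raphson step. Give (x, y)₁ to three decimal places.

At (3/2, 1): F = (-3.750, 18.000).
Jacobian J = [[-2·x·y + y^2, -x^2 + 2·x·y + 2·y], [8·x·y + y + 5, 4·x^2 + x]].
At the point, J = [[-2.000, 2.750], [18.000, 10.500]] (det J = -70.500).
Solving J·Δ = −F gives Δ = (-1.261, 0.447).
Then the next iterate is (x, y)₁ = (0.239, 1.447).

(0.239, 1.447)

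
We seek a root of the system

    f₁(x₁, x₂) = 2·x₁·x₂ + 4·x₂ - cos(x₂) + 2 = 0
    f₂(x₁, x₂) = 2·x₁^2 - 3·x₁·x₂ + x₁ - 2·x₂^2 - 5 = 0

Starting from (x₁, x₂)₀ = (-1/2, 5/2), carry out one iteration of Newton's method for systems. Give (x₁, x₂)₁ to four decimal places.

(-3.6966, 4.0789)

At (-1/2, 5/2): F = (10.301144, -13.7500).
Jacobian J = [[2·x₂, 2·x₁ + sin(x₂) + 4], [4·x₁ - 3·x₂ + 1, -3·x₁ - 4·x₂]].
At the point, J = [[5.0000, 3.598472], [-8.5000, -8.5000]] (det J = -11.912987).
Solving J·Δ = −F gives Δ = (-3.1966, 1.5789).
Then the next iterate is (x₁, x₂)₁ = (-3.6966, 4.0789).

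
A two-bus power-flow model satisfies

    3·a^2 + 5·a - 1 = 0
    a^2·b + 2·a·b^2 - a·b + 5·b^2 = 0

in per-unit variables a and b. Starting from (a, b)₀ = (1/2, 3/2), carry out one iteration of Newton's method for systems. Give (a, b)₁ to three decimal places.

At (1/2, 3/2): F = (2.250, 13.125).
Jacobian J = [[6·a + 5, 0], [2·a·b + 2·b^2 - b, a^2 + 4·a·b - a + 10·b]].
At the point, J = [[8.000, 0.000], [4.500, 17.750]] (det J = 142.000).
Solving J·Δ = −F gives Δ = (-0.281, -0.668).
Then the next iterate is (a, b)₁ = (0.219, 0.832).

(0.219, 0.832)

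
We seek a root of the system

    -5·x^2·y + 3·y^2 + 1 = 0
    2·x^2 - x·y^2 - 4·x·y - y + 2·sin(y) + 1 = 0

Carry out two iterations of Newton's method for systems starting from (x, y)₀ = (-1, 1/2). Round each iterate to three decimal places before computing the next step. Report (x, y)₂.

At (-1, 1/2): F = (-0.750, 5.70885).
Jacobian J = [[-10·x·y, -5·x^2 + 6·y], [4·x - y^2 - 4·y, -2·x·y - 4·x + 2·cos(y) - 1]].
At the point, J = [[5.000, -2.000], [-6.250, 5.75517]] (det J = 16.27583).
Solving J·Δ = −F gives Δ = (-0.436, -1.466).
Then the next iterate is (x, y)₁ = (-1.436, -0.966).
Round to (-1.436, -0.966) and repeat: F = (13.75939, 0.23626), J = [[-13.87176, -16.10648], [-2.81316, 3.10684]].
Δ = (0.527, 0.401), so (x, y)₂ = (-0.909, -0.565).

(-0.909, -0.565)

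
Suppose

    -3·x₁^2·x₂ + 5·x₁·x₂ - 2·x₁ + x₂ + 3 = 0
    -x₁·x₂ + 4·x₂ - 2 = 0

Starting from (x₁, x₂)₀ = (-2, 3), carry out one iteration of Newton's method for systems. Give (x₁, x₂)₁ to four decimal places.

At (-2, 3): F = (-56.0000, 16.0000).
Jacobian J = [[-6·x₁·x₂ + 5·x₂ - 2, -3·x₁^2 + 5·x₁ + 1], [-x₂, -x₁ + 4]].
At the point, J = [[49.0000, -21.0000], [-3.0000, 6.0000]] (det J = 231.0000).
Solving J·Δ = −F gives Δ = (0.0000, -2.6667).
Then the next iterate is (x₁, x₂)₁ = (-2.0000, 0.3333).

(-2.0000, 0.3333)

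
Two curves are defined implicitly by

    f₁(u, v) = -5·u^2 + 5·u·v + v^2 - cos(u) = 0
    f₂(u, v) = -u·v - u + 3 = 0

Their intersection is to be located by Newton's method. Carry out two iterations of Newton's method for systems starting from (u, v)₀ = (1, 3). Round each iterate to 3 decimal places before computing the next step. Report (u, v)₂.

At (1, 3): F = (18.45970, -1.000).
Jacobian J = [[-10·u + 5·v + sin(u), 5·u + 2·v], [-v - 1, -u]].
At the point, J = [[5.84147, 11.000], [-4.000, -1.000]] (det J = 38.15853).
Solving J·Δ = −F gives Δ = (0.195, -1.782).
Then the next iterate is (u, v)₁ = (1.195, 1.218).
Round to (1.195, 1.218) and repeat: F = (1.25394, 0.34949), J = [[-4.92978, 8.411], [-2.218, -1.195]].
Δ = (0.181, -0.043), so (u, v)₂ = (1.376, 1.175).

(1.376, 1.175)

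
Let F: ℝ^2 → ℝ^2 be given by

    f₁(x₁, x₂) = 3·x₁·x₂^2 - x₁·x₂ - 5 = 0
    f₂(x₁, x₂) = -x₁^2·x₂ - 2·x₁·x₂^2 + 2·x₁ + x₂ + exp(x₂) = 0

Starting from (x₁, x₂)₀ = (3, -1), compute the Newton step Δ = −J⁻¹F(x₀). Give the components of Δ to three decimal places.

(-1.438, 0.059)

At (3, -1): F = (7.000, 8.36788).
Jacobian J = [[3·x₂^2 - x₂, 6·x₁·x₂ - x₁], [-2·x₁·x₂ - 2·x₂^2 + 2, -x₁^2 - 4·x₁·x₂ + exp(x₂) + 1]].
At the point, J = [[4.000, -21.000], [6.000, 4.36788]] (det J = 143.47152).
Solving J·Δ = −F gives Δ = (-1.438, 0.059).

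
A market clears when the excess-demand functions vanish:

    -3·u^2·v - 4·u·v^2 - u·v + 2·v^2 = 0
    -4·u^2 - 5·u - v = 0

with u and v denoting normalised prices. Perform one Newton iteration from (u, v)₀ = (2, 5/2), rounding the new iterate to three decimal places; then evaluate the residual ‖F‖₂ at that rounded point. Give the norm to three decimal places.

11.401

At (2, 5/2): F = (-72.500, -28.500).
Jacobian J = [[-6·u·v - 4·v^2 - v, -3·u^2 - 8·u·v - u + 4·v], [-8·u - 5, -1]].
At the point, J = [[-57.500, -44.000], [-21.000, -1.000]] (det J = -866.500).
Solving J·Δ = −F gives Δ = (-1.364, 0.134).
Then the next iterate is (u, v)₁ = (0.636, 2.634).
Re-evaluating at (0.636, 2.634): F = (-8.64580, -7.43198), so ‖F‖₂ = 11.401.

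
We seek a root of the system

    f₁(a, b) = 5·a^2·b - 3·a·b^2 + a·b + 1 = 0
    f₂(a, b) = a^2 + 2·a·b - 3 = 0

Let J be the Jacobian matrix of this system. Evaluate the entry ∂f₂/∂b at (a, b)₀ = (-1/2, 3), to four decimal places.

∂f₂/∂b = 2·a.
At (-1/2, 3) this is -1.0000.

-1.0000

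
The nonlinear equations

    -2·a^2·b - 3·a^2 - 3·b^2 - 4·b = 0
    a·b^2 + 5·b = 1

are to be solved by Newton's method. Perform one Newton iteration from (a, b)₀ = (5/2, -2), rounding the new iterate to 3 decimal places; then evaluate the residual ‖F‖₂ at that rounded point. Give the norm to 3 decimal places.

35.960

At (5/2, -2): F = (2.250, -1.000).
Jacobian J = [[-4·a·b - 6·a, -2·a^2 - 6·b - 4], [b^2, 2·a·b + 5]].
At the point, J = [[5.000, -4.500], [4.000, -5.000]] (det J = -7.000).
Solving J·Δ = −F gives Δ = (-2.250, -2.000).
Then the next iterate is (a, b)₁ = (0.250, -4.000).
Re-evaluating at (0.250, -4.000): F = (-31.68750, -17.000), so ‖F‖₂ = 35.960.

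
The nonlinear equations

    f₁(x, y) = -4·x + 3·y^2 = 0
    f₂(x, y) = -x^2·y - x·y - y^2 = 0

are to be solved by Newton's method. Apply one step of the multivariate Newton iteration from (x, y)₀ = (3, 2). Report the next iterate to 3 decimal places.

At (3, 2): F = (0.000, -28.000).
Jacobian J = [[-4, 6·y], [-2·x·y - y, -x^2 - x - 2·y]].
At the point, J = [[-4.000, 12.000], [-14.000, -16.000]] (det J = 232.000).
Solving J·Δ = −F gives Δ = (-1.448, -0.483).
Then the next iterate is (x, y)₁ = (1.552, 1.517).

(1.552, 1.517)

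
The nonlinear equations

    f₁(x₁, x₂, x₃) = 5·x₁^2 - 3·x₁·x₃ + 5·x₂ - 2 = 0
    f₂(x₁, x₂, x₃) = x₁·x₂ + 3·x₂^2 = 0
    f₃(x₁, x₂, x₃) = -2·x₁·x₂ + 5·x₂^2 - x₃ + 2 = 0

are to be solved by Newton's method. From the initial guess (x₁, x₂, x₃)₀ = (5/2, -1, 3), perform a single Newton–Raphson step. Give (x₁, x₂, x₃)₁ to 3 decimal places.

(0.997, -0.428, 0.408)

At (5/2, -1, 3): F = (1.750, 0.500, 9.000).
Jacobian J = [[10·x₁ - 3·x₃, 5, -3·x₁], [x₂, x₁ + 6·x₂, 0], [-2·x₂, -2·x₁ + 10·x₂, -1]].
At the point, J = [[16.000, 5.000, -7.500], [-1.000, -3.500, 0.000], [2.000, -15.000, -1.000]] (det J = -114.000).
Solving J·Δ = −F gives Δ = (-1.503, 0.572, -2.592).
Then the next iterate is (x₁, x₂, x₃)₁ = (0.997, -0.428, 0.408).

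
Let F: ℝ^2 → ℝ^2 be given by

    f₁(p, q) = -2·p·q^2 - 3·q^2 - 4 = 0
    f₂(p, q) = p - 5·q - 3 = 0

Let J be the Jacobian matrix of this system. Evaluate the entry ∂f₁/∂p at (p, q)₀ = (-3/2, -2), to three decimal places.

-8.000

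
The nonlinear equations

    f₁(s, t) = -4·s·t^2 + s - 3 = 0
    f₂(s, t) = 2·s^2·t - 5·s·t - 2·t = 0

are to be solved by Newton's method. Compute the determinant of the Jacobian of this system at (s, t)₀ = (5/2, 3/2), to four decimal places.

241.0000

J = [[-4·t^2 + 1, -8·s·t], [4·s·t - 5·t, 2·s^2 - 5·s - 2]].
At the point, J = [[-8.0000, -30.0000], [7.5000, -2.0000]].
det J = 241.0000.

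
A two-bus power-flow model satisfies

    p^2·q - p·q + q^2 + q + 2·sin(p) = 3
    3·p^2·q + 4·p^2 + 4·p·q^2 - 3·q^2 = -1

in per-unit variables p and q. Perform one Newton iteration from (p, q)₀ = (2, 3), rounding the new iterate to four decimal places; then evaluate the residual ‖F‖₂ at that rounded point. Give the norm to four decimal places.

At (2, 3): F = (16.818595, 98.0000).
Jacobian J = [[2·p·q - q + 2·cos(p), p^2 - p + 2·q + 1], [6·p·q + 8·p + 4·q^2, 3·p^2 + 8·p·q - 6·q]].
At the point, J = [[8.167706, 9.0000], [88.0000, 42.0000]] (det J = -448.956334).
Solving J·Δ = −F gives Δ = (-0.3912, -1.5137).
Then the next iterate is (p, q)₁ = (1.6088, 1.4863).
Re-evaluating at (1.6088, 1.4863): F = (4.149681, 30.482300), so ‖F‖₂ = 30.7635.

30.7635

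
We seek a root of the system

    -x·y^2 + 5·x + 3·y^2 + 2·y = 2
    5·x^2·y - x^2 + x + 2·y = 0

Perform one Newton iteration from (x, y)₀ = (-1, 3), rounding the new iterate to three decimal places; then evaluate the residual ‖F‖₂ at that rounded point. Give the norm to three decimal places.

At (-1, 3): F = (35.000, 19.000).
Jacobian J = [[-y^2 + 5, -2·x·y + 6·y + 2], [10·x·y - 2·x + 1, 5·x^2 + 2]].
At the point, J = [[-4.000, 26.000], [-27.000, 7.000]] (det J = 674.000).
Solving J·Δ = −F gives Δ = (0.369, -1.289).
Then the next iterate is (x, y)₁ = (-0.631, 1.711).
Re-evaluating at (-0.631, 1.711): F = (8.89683, 5.79911), so ‖F‖₂ = 10.620.

10.620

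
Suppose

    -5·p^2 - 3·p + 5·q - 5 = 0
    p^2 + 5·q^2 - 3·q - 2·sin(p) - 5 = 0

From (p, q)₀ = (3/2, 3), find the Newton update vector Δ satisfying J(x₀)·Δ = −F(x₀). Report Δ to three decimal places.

(-0.623, -1.092)

At (3/2, 3): F = (-5.750, 31.25501).
Jacobian J = [[-10·p - 3, 5], [2·p - 2·cos(p), 10·q - 3]].
At the point, J = [[-18.000, 5.000], [2.85853, 27.000]] (det J = -500.29263).
Solving J·Δ = −F gives Δ = (-0.623, -1.092).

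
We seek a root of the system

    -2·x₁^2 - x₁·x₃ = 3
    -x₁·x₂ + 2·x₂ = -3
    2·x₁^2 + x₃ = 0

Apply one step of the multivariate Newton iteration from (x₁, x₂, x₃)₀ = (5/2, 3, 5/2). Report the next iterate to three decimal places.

(1.240, 13.560, 0.100)

At (5/2, 3, 5/2): F = (-21.750, 1.500, 15.000).
Jacobian J = [[-4·x₁ - x₃, 0, -x₁], [-x₂, -x₁ + 2, 0], [4·x₁, 0, 1]].
At the point, J = [[-12.500, 0.000, -2.500], [-3.000, -0.500, 0.000], [10.000, 0.000, 1.000]] (det J = -6.250).
Solving J·Δ = −F gives Δ = (-1.260, 10.560, -2.400).
Then the next iterate is (x₁, x₂, x₃)₁ = (1.240, 13.560, 0.100).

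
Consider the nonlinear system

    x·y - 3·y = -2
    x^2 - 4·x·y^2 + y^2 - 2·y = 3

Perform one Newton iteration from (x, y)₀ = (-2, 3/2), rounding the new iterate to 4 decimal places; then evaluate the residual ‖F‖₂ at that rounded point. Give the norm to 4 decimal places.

11.2643

At (-2, 3/2): F = (-5.5000, 18.2500).
Jacobian J = [[y, x - 3], [2·x - 4·y^2, -8·x·y + 2·y - 2]].
At the point, J = [[1.5000, -5.0000], [-13.0000, 25.0000]] (det J = -27.5000).
Solving J·Δ = −F gives Δ = (-1.6818, -1.6045).
Then the next iterate is (x, y)₁ = (-3.6818, -0.1045).
Re-evaluating at (-3.6818, -0.1045): F = (2.698248, 10.936396), so ‖F‖₂ = 11.2643.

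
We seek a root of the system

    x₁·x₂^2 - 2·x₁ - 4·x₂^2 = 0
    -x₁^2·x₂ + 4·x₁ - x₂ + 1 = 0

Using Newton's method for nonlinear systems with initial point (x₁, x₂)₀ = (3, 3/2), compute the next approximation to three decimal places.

(7.371, -0.886)

At (3, 3/2): F = (-8.250, -2.000).
Jacobian J = [[x₂^2 - 2, 2·x₁·x₂ - 8·x₂], [-2·x₁·x₂ + 4, -x₁^2 - 1]].
At the point, J = [[0.250, -3.000], [-5.000, -10.000]] (det J = -17.500).
Solving J·Δ = −F gives Δ = (4.371, -2.386).
Then the next iterate is (x₁, x₂)₁ = (7.371, -0.886).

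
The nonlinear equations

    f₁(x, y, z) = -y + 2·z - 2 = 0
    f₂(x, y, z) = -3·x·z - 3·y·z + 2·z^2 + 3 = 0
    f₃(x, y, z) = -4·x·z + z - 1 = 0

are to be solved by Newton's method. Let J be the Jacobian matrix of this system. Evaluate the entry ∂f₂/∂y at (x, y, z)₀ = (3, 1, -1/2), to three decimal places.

1.500

∂f₂/∂y = -3·z.
At (3, 1, -1/2) this is 1.500.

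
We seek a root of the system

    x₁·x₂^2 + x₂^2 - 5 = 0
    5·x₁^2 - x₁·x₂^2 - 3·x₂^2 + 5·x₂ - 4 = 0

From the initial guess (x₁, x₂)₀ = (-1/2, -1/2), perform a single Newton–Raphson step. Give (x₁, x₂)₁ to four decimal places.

At (-1/2, -1/2): F = (-4.8750, -5.8750).
Jacobian J = [[x₂^2, 2·x₁·x₂ + 2·x₂], [10·x₁ - x₂^2, -2·x₁·x₂ - 6·x₂ + 5]].
At the point, J = [[0.2500, -0.5000], [-5.2500, 7.5000]] (det J = -0.7500).
Solving J·Δ = −F gives Δ = (-52.6667, -36.0833).
Then the next iterate is (x₁, x₂)₁ = (-53.1667, -36.5833).

(-53.1667, -36.5833)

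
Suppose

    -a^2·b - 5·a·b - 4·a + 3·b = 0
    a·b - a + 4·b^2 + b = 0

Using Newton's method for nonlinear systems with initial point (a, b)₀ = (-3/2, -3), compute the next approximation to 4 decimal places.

At (-3/2, -3): F = (-18.7500, 39.0000).
Jacobian J = [[-2·a·b - 5·b - 4, -a^2 - 5·a + 3], [b - 1, a + 8·b + 1]].
At the point, J = [[2.0000, 8.2500], [-4.0000, -24.5000]] (det J = -16.0000).
Solving J·Δ = −F gives Δ = (8.6016, 0.1875).
Then the next iterate is (a, b)₁ = (7.1016, -2.8125).

(7.1016, -2.8125)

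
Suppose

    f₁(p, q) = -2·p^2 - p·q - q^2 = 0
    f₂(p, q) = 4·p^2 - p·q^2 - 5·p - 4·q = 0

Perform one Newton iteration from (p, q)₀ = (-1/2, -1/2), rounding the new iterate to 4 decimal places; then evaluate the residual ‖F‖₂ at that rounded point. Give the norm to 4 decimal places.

5.8709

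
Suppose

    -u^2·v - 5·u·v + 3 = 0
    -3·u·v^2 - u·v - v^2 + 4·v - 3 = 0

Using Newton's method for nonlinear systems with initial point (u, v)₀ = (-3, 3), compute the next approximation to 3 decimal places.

At (-3, 3): F = (21.000, 90.000).
Jacobian J = [[-2·u·v - 5·v, -u^2 - 5·u], [-3·v^2 - v, -6·u·v - u - 2·v + 4]].
At the point, J = [[3.000, 6.000], [-30.000, 55.000]] (det J = 345.000).
Solving J·Δ = −F gives Δ = (-1.783, -2.609).
Then the next iterate is (u, v)₁ = (-4.783, 0.391).

(-4.783, 0.391)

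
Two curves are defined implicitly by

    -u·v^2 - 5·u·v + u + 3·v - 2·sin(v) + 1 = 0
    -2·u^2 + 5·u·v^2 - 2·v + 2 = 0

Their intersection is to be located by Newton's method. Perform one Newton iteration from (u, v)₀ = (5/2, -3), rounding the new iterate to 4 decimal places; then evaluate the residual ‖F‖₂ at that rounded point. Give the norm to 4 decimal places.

At (5/2, -3): F = (9.782240, 108.0000).
Jacobian J = [[-v^2 - 5·v + 1, -2·u·v - 5·u - 2·cos(v) + 3], [-4·u + 5·v^2, 10·u·v - 2]].
At the point, J = [[7.0000, 7.479985], [35.0000, -77.0000]] (det J = -800.799475).
Solving J·Δ = −F gives Δ = (-1.9494, 0.5165).
Then the next iterate is (u, v)₁ = (0.5506, -2.4835).
Re-evaluating at (0.5506, -2.4835): F = (-1.235582, 23.340556), so ‖F‖₂ = 23.3732.

23.3732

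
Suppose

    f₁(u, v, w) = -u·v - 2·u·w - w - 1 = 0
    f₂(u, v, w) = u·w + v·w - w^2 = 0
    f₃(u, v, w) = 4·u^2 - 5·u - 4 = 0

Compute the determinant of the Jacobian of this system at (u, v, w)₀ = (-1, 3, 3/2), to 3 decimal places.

32.500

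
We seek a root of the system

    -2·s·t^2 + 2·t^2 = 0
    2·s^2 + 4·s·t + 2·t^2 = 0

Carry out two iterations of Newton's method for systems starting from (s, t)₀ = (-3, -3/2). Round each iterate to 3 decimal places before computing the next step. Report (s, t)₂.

(-0.380, -0.745)

At (-3, -3/2): F = (18.000, 40.500).
Jacobian J = [[-2·t^2, -4·s·t + 4·t], [4·s + 4·t, 4·s + 4·t]].
At the point, J = [[-4.500, -24.000], [-18.000, -18.000]] (det J = -351.000).
Solving J·Δ = −F gives Δ = (1.846, 0.404).
Then the next iterate is (s, t)₁ = (-1.154, -1.096).
Round to (-1.154, -1.096) and repeat: F = (5.17484, 10.125), J = [[-2.40243, -9.44314], [-9.000, -9.000]].
Δ = (0.774, 0.351), so (s, t)₂ = (-0.380, -0.745).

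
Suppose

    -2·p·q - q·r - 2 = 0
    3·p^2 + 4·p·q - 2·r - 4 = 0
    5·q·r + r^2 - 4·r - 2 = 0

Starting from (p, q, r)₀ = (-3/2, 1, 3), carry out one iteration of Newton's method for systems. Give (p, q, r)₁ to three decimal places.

(-2.538, 0.298, 3.076)

At (-3/2, 1, 3): F = (-2.000, -9.250, 10.000).
Jacobian J = [[-2·q, -2·p - r, -q], [6·p + 4·q, 4·p, -2], [0, 5·r, 5·q + 2·r - 4]].
At the point, J = [[-2.000, 0.000, -1.000], [-5.000, -6.000, -2.000], [0.000, 15.000, 7.000]] (det J = 99.000).
Solving J·Δ = −F gives Δ = (-1.038, -0.702, 0.076).
Then the next iterate is (p, q, r)₁ = (-2.538, 0.298, 3.076).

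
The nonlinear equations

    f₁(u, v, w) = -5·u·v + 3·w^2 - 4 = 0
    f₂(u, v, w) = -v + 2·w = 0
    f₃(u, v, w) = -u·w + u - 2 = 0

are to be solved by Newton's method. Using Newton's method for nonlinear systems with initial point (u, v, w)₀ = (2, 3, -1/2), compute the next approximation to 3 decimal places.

(1.853, -0.221, -0.110)

At (2, 3, -1/2): F = (-33.250, -4.000, 1.000).
Jacobian J = [[-5·v, -5·u, 6·w], [0, -1, 2], [-w + 1, 0, -u]].
At the point, J = [[-15.000, -10.000, -3.000], [0.000, -1.000, 2.000], [1.500, 0.000, -2.000]] (det J = -64.500).
Solving J·Δ = −F gives Δ = (-0.147, -3.221, 0.390).
Then the next iterate is (u, v, w)₁ = (1.853, -0.221, -0.110).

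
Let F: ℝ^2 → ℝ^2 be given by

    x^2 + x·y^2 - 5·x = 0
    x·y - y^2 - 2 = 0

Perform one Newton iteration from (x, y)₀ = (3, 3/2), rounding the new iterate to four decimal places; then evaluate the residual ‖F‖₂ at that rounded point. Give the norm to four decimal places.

0.0413

At (3, 3/2): F = (0.7500, 0.2500).
Jacobian J = [[2·x + y^2 - 5, 2·x·y], [y, x - 2·y]].
At the point, J = [[3.2500, 9.0000], [1.5000, 0.0000]] (det J = -13.5000).
Solving J·Δ = −F gives Δ = (-0.1667, -0.0231).
Then the next iterate is (x, y)₁ = (2.8333, 1.4769).
Re-evaluating at (2.8333, 1.4769): F = (0.041178, 0.003267), so ‖F‖₂ = 0.0413.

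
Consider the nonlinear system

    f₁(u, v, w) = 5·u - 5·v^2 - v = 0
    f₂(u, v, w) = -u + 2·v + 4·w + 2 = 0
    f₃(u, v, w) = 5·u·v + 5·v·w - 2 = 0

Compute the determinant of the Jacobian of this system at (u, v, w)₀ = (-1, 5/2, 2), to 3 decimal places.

-1600.000

J = [[5, -10·v - 1, 0], [-1, 2, 4], [5·v, 5·u + 5·w, 5·v]].
At the point, J = [[5.000, -26.000, 0.000], [-1.000, 2.000, 4.000], [12.500, 5.000, 12.500]].
det J = -1600.000.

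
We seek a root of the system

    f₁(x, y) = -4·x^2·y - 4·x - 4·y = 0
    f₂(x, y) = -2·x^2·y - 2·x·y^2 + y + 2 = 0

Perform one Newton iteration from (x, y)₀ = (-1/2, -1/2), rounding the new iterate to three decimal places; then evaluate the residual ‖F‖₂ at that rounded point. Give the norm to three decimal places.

At (-1/2, -1/2): F = (4.500, 2.000).
Jacobian J = [[-8·x·y - 4, -4·x^2 - 4], [-4·x·y - 2·y^2, -2·x^2 - 4·x·y + 1]].
At the point, J = [[-6.000, -5.000], [-1.500, -0.500]] (det J = -4.500).
Solving J·Δ = −F gives Δ = (1.722, -1.167).
Then the next iterate is (x, y)₁ = (1.222, -1.667).
Re-evaluating at (1.222, -1.667): F = (11.73722, -1.48000), so ‖F‖₂ = 11.830.

11.830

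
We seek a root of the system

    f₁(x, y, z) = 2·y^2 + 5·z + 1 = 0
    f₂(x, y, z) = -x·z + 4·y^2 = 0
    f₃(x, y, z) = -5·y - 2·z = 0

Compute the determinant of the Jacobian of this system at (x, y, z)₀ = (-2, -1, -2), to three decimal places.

-66.000

J = [[0, 4·y, 5], [-z, 8·y, -x], [0, -5, -2]].
At the point, J = [[0.000, -4.000, 5.000], [2.000, -8.000, 2.000], [0.000, -5.000, -2.000]].
det J = -66.000.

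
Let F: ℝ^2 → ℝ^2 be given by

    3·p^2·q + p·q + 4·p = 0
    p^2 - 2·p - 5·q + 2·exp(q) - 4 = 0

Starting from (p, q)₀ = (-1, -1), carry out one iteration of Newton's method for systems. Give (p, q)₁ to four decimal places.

At (-1, -1): F = (-6.0000, 4.735759).
Jacobian J = [[6·p·q + q + 4, 3·p^2 + p], [2·p - 2, 2·exp(q) - 5]].
At the point, J = [[9.0000, 2.0000], [-4.0000, -4.264241]] (det J = -30.378170).
Solving J·Δ = −F gives Δ = (0.5304, 0.6130).
Then the next iterate is (p, q)₁ = (-0.4696, -0.3870).

(-0.4696, -0.3870)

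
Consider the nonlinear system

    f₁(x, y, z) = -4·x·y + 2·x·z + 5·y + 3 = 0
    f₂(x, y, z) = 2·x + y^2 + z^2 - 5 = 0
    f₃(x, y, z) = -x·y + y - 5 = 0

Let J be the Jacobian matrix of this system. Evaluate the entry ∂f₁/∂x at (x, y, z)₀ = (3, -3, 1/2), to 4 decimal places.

∂f₁/∂x = -4·y + 2·z.
At (3, -3, 1/2) this is 13.0000.

13.0000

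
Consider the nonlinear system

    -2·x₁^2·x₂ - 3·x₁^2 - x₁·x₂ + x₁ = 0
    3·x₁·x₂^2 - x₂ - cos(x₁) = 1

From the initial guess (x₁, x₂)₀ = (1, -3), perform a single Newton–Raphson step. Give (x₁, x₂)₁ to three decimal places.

At (1, -3): F = (7.000, 28.45970).
Jacobian J = [[-4·x₁·x₂ - 6·x₁ - x₂ + 1, -2·x₁^2 - x₁], [3·x₂^2 + sin(x₁), 6·x₁·x₂ - 1]].
At the point, J = [[10.000, -3.000], [27.84147, -19.000]] (det J = -106.47559).
Solving J·Δ = −F gives Δ = (-0.447, 0.843).
Then the next iterate is (x₁, x₂)₁ = (0.553, -2.157).

(0.553, -2.157)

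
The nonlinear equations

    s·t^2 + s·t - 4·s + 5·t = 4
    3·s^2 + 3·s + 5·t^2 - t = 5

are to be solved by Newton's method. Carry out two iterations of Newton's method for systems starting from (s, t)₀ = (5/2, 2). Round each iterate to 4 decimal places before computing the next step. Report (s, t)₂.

At (5/2, 2): F = (11.0000, 39.2500).
Jacobian J = [[t^2 + t - 4, 2·s·t + s + 5], [6·s + 3, 10·t - 1]].
At the point, J = [[2.0000, 17.5000], [18.0000, 19.0000]] (det J = -277.0000).
Solving J·Δ = −F gives Δ = (-1.7252, -0.4314).
Then the next iterate is (s, t)₁ = (0.7748, 1.5686).
Round to (0.7748, 1.5686) and repeat: F = (3.865551, 9.859275), J = [[0.029106, 8.205503], [7.6488, 14.6860]].
Δ = (-0.3871, -0.4697), so (s, t)₂ = (0.3877, 1.0989).

(0.3877, 1.0989)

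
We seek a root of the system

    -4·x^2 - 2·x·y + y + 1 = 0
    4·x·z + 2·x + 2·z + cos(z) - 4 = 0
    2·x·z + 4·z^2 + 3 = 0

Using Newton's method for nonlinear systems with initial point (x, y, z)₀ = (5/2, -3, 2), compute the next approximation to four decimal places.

(1.3250, -1.8874, 0.8429)

At (5/2, -3, 2): F = (-12.0000, 24.583853, 29.0000).
Jacobian J = [[-8·x - 2·y, -2·x + 1, 0], [4·z + 2, 0, 4·x - sin(z) + 2], [2·z, 0, 2·x + 8·z]].
At the point, J = [[-14.0000, -4.0000, 0.0000], [10.0000, 0.0000, 11.090703], [4.0000, 0.0000, 21.0000]] (det J = 662.548759).
Solving J·Δ = −F gives Δ = (-1.1750, 1.1126, -1.1571).
Then the next iterate is (x, y, z)₁ = (1.3250, -1.8874, 0.8429).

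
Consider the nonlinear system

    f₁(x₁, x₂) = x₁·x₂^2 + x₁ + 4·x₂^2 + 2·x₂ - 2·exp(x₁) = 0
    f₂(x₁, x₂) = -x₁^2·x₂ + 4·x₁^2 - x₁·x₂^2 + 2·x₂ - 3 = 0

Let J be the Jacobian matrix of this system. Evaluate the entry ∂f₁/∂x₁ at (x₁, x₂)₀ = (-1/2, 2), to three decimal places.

∂f₁/∂x₁ = x₂^2 - 2·exp(x₁) + 1.
At (-1/2, 2) this is 3.787.

3.787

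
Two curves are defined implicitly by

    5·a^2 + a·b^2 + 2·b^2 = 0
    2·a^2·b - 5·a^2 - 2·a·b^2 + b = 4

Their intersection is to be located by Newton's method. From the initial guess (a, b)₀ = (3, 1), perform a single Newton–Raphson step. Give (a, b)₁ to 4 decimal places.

(1.2974, 1.2782)

At (3, 1): F = (50.0000, -36.0000).
Jacobian J = [[10·a + b^2, 2·a·b + 4·b], [4·a·b - 10·a - 2·b^2, 2·a^2 - 4·a·b + 1]].
At the point, J = [[31.0000, 10.0000], [-20.0000, 7.0000]] (det J = 417.0000).
Solving J·Δ = −F gives Δ = (-1.7026, 0.2782).
Then the next iterate is (a, b)₁ = (1.2974, 1.2782).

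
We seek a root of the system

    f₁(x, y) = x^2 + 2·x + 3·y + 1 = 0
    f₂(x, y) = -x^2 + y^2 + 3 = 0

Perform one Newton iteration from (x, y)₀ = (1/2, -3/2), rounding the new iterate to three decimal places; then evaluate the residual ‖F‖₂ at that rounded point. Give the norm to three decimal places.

3.235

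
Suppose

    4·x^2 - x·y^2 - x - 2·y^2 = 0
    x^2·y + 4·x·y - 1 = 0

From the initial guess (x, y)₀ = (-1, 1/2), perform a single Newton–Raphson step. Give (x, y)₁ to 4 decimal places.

At (-1, 1/2): F = (4.7500, -2.5000).
Jacobian J = [[8·x - y^2 - 1, -2·x·y - 4·y], [2·x·y + 4·y, x^2 + 4·x]].
At the point, J = [[-9.2500, -1.0000], [1.0000, -3.0000]] (det J = 28.7500).
Solving J·Δ = −F gives Δ = (0.5826, -0.6391).
Then the next iterate is (x, y)₁ = (-0.4174, -0.1391).

(-0.4174, -0.1391)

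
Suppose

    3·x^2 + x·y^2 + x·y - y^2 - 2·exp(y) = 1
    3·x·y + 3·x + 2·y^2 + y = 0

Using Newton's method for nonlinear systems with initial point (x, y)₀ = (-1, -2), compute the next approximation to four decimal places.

At (-1, -2): F = (-4.270671, 9.0000).
Jacobian J = [[6·x + y^2 + y, 2·x·y + x - 2·y - 2·exp(y)], [3·y + 3, 3·x + 4·y + 1]].
At the point, J = [[-4.0000, 6.729329], [-3.0000, -10.0000]] (det J = 60.187988).
Solving J·Δ = −F gives Δ = (0.2967, 0.8110).
Then the next iterate is (x, y)₁ = (-0.7033, -1.1890).

(-0.7033, -1.1890)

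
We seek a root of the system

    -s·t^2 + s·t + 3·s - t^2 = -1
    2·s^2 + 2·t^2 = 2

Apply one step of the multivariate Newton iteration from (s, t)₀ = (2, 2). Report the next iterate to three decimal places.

(0.500, 1.750)

At (2, 2): F = (-1.000, 14.000).
Jacobian J = [[-t^2 + t + 3, -2·s·t + s - 2·t], [4·s, 4·t]].
At the point, J = [[1.000, -10.000], [8.000, 8.000]] (det J = 88.000).
Solving J·Δ = −F gives Δ = (-1.500, -0.250).
Then the next iterate is (s, t)₁ = (0.500, 1.750).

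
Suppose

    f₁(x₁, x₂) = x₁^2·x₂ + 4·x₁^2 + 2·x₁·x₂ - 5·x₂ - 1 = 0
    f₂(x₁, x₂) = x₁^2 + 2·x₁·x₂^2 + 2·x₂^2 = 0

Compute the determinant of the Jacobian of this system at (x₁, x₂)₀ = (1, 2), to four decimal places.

276.0000

J = [[2·x₁·x₂ + 8·x₁ + 2·x₂, x₁^2 + 2·x₁ - 5], [2·x₁ + 2·x₂^2, 4·x₁·x₂ + 4·x₂]].
At the point, J = [[16.0000, -2.0000], [10.0000, 16.0000]].
det J = 276.0000.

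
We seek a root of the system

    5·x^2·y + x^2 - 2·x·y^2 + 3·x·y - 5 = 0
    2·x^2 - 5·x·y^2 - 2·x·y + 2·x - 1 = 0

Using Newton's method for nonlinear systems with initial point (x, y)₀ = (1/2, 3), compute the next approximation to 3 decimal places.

At (1/2, 3): F = (-5.500, -25.000).
Jacobian J = [[10·x·y + 2·x - 2·y^2 + 3·y, 5·x^2 - 4·x·y + 3·x], [4·x - 5·y^2 - 2·y + 2, -10·x·y - 2·x]].
At the point, J = [[7.000, -3.250], [-47.000, -16.000]] (det J = -264.750).
Solving J·Δ = −F gives Δ = (0.025, -1.637).
Then the next iterate is (x, y)₁ = (0.525, 1.363).

(0.525, 1.363)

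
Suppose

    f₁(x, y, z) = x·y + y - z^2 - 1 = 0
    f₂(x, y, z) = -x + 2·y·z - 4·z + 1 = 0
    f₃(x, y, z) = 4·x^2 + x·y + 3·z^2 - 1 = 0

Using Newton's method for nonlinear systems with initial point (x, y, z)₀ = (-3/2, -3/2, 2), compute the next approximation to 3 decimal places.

(-1.088, -0.804, 0.696)

At (-3/2, -3/2, 2): F = (-4.250, -11.500, 22.250).
Jacobian J = [[y, x + 1, -2·z], [-1, 2·z, 2·y - 4], [8·x + y, x, 6·z]].
At the point, J = [[-1.500, -0.500, -4.000], [-1.000, 4.000, -7.000], [-13.500, -1.500, 12.000]] (det J = -331.500).
Solving J·Δ = −F gives Δ = (0.412, 0.696, -1.304).
Then the next iterate is (x, y, z)₁ = (-1.088, -0.804, 0.696).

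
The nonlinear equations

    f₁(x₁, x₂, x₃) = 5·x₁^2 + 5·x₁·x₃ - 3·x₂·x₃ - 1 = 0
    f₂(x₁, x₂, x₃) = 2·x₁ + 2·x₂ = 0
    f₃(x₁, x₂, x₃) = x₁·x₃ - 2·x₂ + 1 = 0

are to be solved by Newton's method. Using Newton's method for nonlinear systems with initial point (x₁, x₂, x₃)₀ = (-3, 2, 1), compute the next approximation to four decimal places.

(-1.2326, 1.2326, 0.1008)

At (-3, 2, 1): F = (23.0000, -2.0000, -6.0000).
Jacobian J = [[10·x₁ + 5·x₃, -3·x₃, 5·x₁ - 3·x₂], [2, 2, 0], [x₃, -2, x₁]].
At the point, J = [[-25.0000, -3.0000, -21.0000], [2.0000, 2.0000, 0.0000], [1.0000, -2.0000, -3.0000]] (det J = 258.0000).
Solving J·Δ = −F gives Δ = (1.7674, -0.7674, -0.8992).
Then the next iterate is (x₁, x₂, x₃)₁ = (-1.2326, 1.2326, 0.1008).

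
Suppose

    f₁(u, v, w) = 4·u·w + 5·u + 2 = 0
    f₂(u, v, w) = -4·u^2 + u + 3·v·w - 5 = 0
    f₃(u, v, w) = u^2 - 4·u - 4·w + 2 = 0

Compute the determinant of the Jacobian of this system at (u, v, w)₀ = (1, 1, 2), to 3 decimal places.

J = [[4·w + 5, 0, 4·u], [-8·u + 1, 3·w, 3·v], [2·u - 4, 0, -4]].
At the point, J = [[13.000, 0.000, 4.000], [-7.000, 6.000, 3.000], [-2.000, 0.000, -4.000]].
det J = -264.000.

-264.000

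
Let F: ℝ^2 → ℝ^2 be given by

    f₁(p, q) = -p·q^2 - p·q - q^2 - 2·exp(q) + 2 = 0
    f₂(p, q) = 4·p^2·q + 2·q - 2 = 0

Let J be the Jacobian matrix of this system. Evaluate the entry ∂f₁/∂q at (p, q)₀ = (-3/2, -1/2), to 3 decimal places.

∂f₁/∂q = -2·p·q - p - 2·q - 2·exp(q).
At (-3/2, -1/2) this is -0.213.

-0.213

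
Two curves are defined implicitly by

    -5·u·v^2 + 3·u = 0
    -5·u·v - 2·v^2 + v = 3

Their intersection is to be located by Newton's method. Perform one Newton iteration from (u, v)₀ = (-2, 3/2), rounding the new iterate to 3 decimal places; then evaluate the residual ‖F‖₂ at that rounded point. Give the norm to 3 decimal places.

At (-2, 3/2): F = (16.500, 9.000).
Jacobian J = [[-5·v^2 + 3, -10·u·v], [-5·v, -5·u - 4·v + 1]].
At the point, J = [[-8.250, 30.000], [-7.500, 5.000]] (det J = 183.750).
Solving J·Δ = −F gives Δ = (1.020, -0.269).
Then the next iterate is (u, v)₁ = (-0.980, 1.231).
Re-evaluating at (-0.980, 1.231): F = (4.48527, 1.23218), so ‖F‖₂ = 4.651.

4.651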